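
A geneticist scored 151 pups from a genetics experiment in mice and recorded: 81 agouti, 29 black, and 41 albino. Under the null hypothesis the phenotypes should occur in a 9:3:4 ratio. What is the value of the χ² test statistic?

Total ratio parts = 16. Expected numbers out of 151:
  agouti: 151 × 9/16 = 84.9375
  black: 151 × 3/16 = 28.3125
  albino: 151 × 4/16 = 37.75
χ² = Σ (O − E)² / E
  agouti: (81 − 84.9375)² / 84.9375 = 0.1825
  black: (29 − 28.3125)² / 28.3125 = 0.0167
  albino: (41 − 37.75)² / 37.75 = 0.2798
χ² = 0.1825 + 0.0167 + 0.2798 = 0.479

0.479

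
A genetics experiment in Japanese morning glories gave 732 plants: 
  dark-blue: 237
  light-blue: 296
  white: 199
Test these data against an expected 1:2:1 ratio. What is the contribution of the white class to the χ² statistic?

1.399

The 1:2:1 ratio has 4 parts, so with N = 732 the expected counts are:
  dark-blue: 732 × 1/4 = 183
  light-blue: 732 × 2/4 = 366
  white: 732 × 1/4 = 183
Contribution of white: (199 − 183)² / 183 = 1.3989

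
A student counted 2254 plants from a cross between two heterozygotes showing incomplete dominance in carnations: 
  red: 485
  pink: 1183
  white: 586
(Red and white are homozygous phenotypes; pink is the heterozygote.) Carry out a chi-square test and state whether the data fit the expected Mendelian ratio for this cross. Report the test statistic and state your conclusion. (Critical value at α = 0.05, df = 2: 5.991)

With incomplete dominance, a heterozygote × heterozygote cross gives a 1:2:1 phenotypic ratio.
Under the 1:2:1 hypothesis (Σ ratio = 4, N = 2254):
  red: 2254 × 1/4 = 563.5
  pink: 2254 × 2/4 = 1127
  white: 2254 × 1/4 = 563.5
χ² = Σ (O − E)² / E
  red: (485 − 563.5)² / 563.5 = 10.9357
  pink: (1183 − 1127)² / 1127 = 2.7826
  white: (586 − 563.5)² / 563.5 = 0.8984
χ² = 10.9357 + 2.7826 + 0.8984 = 14.6167 ≈ 14.617
Degrees of freedom = 3 − 1 = 2; critical value at α = 0.05 is 5.991.
Since 14.617 > 5.991, we reject the null hypothesis — the data do not fit the 1:2:1 ratio.

14.617; not consistent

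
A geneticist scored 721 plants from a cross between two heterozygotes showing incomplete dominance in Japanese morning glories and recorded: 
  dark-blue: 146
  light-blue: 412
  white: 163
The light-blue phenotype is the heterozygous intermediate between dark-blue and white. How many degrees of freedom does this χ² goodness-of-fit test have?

2

With incomplete dominance, a heterozygote × heterozygote cross gives a 1:2:1 phenotypic ratio.
A goodness-of-fit test with 3 phenotype classes has df = 3 − 1 = 2.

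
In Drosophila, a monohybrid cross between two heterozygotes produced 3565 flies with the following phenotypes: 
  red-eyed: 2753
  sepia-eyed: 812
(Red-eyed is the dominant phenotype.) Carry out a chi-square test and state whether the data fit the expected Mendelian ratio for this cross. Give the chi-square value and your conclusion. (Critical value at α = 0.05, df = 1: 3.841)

9.396; not consistent

For a monohybrid cross between heterozygotes with complete dominance, the expected phenotypic ratio is 3:1.
Under the 3:1 hypothesis (Σ ratio = 4, N = 3565):
  red-eyed: 3565 × 3/4 = 2673.75
  sepia-eyed: 3565 × 1/4 = 891.25
χ² = Σ (O − E)² / E
  red-eyed: (2753 − 2673.75)² / 2673.75 = 2.3490
  sepia-eyed: (812 − 891.25)² / 891.25 = 7.0469
χ² = 2.3490 + 7.0469 = 9.3959 ≈ 9.396
Degrees of freedom = 2 − 1 = 1; critical value at α = 0.05 is 3.841.
Since 9.396 > 3.841, we reject the null hypothesis — the data do not fit the 3:1 ratio.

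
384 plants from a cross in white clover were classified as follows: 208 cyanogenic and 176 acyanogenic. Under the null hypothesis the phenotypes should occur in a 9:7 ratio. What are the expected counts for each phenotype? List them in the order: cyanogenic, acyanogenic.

216, 168

Expected counts for N = 384 under a 9:7 ratio (total parts = 16):
  cyanogenic: 384 × 9/16 = 216
  acyanogenic: 384 × 7/16 = 168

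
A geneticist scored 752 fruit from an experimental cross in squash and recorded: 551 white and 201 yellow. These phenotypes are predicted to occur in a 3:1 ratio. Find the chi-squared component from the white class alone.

0.300

Total ratio parts = 4. Expected numbers out of 752:
  white: 752 × 3/4 = 564
  yellow: 752 × 1/4 = 188
Contribution of white: (551 − 564)² / 564 = 0.2996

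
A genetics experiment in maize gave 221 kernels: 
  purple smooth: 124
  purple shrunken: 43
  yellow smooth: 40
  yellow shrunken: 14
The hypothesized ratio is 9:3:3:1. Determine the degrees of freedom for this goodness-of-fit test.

A goodness-of-fit test with 4 phenotype classes has df = 4 − 1 = 3.

3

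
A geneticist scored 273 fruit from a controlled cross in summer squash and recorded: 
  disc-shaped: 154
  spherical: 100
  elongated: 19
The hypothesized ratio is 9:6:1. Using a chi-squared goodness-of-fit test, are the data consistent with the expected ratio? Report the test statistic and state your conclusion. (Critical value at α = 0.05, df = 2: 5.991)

Expected counts for N = 273 under a 9:6:1 ratio (total parts = 16):
  disc-shaped: 273 × 9/16 = 153.5625
  spherical: 273 × 6/16 = 102.375
  elongated: 273 × 1/16 = 17.0625
χ² = Σ (O − E)² / E
  disc-shaped: (154 − 153.5625)² / 153.5625 = 0.0012
  spherical: (100 − 102.375)² / 102.375 = 0.0551
  elongated: (19 − 17.0625)² / 17.0625 = 0.2200
χ² = 0.0012 + 0.0551 + 0.2200 = 0.2763 ≈ 0.276
Degrees of freedom = 3 − 1 = 2; critical value at α = 0.05 is 5.991.
Since 0.276 < 5.991, we fail to reject the null hypothesis — the data are consistent with the 9:6:1 ratio.

0.276; consistent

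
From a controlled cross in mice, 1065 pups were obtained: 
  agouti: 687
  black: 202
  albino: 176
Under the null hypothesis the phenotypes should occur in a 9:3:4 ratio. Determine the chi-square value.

The 9:3:4 ratio has 16 parts, so with N = 1065 the expected counts are:
  agouti: 1065 × 9/16 = 599.0625
  black: 1065 × 3/16 = 199.6875
  albino: 1065 × 4/16 = 266.25
χ² = Σ (O − E)² / E
  agouti: (687 − 599.0625)² / 599.0625 = 12.9085
  black: (202 − 199.6875)² / 199.6875 = 0.0268
  albino: (176 − 266.25)² / 266.25 = 30.5918
χ² = 12.9085 + 0.0268 + 30.5918 = 43.5271 ≈ 43.527

43.527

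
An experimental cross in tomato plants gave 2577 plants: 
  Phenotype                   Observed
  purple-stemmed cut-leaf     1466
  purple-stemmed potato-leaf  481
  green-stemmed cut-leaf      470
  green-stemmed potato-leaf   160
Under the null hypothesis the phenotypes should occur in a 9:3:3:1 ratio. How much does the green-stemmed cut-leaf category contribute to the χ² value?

0.360

Total ratio parts = 16. Expected numbers out of 2577:
  purple-stemmed cut-leaf: 2577 × 9/16 = 1449.5625
  purple-stemmed potato-leaf: 2577 × 3/16 = 483.1875
  green-stemmed cut-leaf: 2577 × 3/16 = 483.1875
  green-stemmed potato-leaf: 2577 × 1/16 = 161.0625
Contribution of green-stemmed cut-leaf: (470 − 483.1875)² / 483.1875 = 0.3599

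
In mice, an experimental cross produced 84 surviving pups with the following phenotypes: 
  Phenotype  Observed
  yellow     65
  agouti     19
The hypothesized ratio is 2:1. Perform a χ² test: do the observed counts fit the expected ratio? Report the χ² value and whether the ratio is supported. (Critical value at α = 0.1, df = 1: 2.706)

Expected counts for N = 84 under a 2:1 ratio (total parts = 3):
  yellow: 84 × 2/3 = 56
  agouti: 84 × 1/3 = 28
χ² = Σ (O − E)² / E
  yellow: (65 − 56)² / 56 = 1.4464
  agouti: (19 − 28)² / 28 = 2.8929
χ² = 1.4464 + 2.8929 = 4.3393 ≈ 4.339
Degrees of freedom = 2 − 1 = 1; critical value at α = 0.1 is 2.706.
Since 4.339 > 2.706, we reject the null hypothesis — the data do not fit the 2:1 ratio.

4.339; not consistent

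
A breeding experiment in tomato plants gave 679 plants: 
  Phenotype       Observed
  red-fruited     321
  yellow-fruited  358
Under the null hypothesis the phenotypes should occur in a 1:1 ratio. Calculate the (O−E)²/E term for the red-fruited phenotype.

Total ratio parts = 2. Expected numbers out of 679:
  red-fruited: 679 × 1/2 = 339.5
  yellow-fruited: 679 × 1/2 = 339.5
Contribution of red-fruited: (321 − 339.5)² / 339.5 = 1.0081

1.008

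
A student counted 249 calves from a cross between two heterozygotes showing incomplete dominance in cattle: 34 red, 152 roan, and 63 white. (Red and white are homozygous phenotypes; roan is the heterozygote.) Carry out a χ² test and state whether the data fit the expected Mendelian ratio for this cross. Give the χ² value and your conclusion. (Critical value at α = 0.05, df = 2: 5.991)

With incomplete dominance, a heterozygote × heterozygote cross gives a 1:2:1 phenotypic ratio.
Under the 1:2:1 hypothesis (Σ ratio = 4, N = 249):
  red: 249 × 1/4 = 62.25
  roan: 249 × 2/4 = 124.5
  white: 249 × 1/4 = 62.25
χ² = Σ (O − E)² / E
  red: (34 − 62.25)² / 62.25 = 12.8203
  roan: (152 − 124.5)² / 124.5 = 6.0743
  white: (63 − 62.25)² / 62.25 = 0.0090
χ² = 12.8203 + 6.0743 + 0.0090 = 18.9036 ≈ 18.904
Degrees of freedom = 3 − 1 = 2; critical value at α = 0.05 is 5.991.
Since 18.904 > 5.991, we reject the null hypothesis — the data do not fit the 1:2:1 ratio.

18.904; not consistent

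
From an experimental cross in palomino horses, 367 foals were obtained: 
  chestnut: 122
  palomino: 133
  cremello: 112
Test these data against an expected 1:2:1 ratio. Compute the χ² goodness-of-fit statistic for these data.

Total ratio parts = 4. Expected numbers out of 367:
  chestnut: 367 × 1/4 = 91.75
  palomino: 367 × 2/4 = 183.5
  cremello: 367 × 1/4 = 91.75
χ² = Σ (O − E)² / E
  chestnut: (122 − 91.75)² / 91.75 = 9.9734
  palomino: (133 − 183.5)² / 183.5 = 13.8978
  cremello: (112 − 91.75)² / 91.75 = 4.4693
χ² = 9.9734 + 13.8978 + 4.4693 = 28.3405 ≈ 28.341

28.341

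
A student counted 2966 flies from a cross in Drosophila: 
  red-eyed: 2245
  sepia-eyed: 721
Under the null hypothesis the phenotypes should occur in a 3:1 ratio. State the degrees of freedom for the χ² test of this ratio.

1

A goodness-of-fit test with 2 phenotype classes has df = 2 − 1 = 1.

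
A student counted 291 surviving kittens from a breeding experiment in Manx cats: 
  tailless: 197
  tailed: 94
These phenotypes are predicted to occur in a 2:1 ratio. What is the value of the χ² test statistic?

Total ratio parts = 3. Expected numbers out of 291:
  tailless: 291 × 2/3 = 194
  tailed: 291 × 1/3 = 97
χ² = Σ (O − E)² / E
  tailless: (197 − 194)² / 194 = 0.0464
  tailed: (94 − 97)² / 97 = 0.0928
χ² = 0.0464 + 0.0928 = 0.1392 ≈ 0.139

0.139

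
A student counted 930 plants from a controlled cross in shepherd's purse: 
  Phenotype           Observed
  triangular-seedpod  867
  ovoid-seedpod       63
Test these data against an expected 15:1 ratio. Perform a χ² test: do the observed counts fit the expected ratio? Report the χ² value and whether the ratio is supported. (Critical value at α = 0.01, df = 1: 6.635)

0.436; consistent

The 15:1 ratio has 16 parts, so with N = 930 the expected counts are:
  triangular-seedpod: 930 × 15/16 = 871.875
  ovoid-seedpod: 930 × 1/16 = 58.125
χ² = Σ (O − E)² / E
  triangular-seedpod: (867 − 871.875)² / 871.875 = 0.0273
  ovoid-seedpod: (63 − 58.125)² / 58.125 = 0.4089
χ² = 0.0273 + 0.4089 = 0.4362 ≈ 0.436
Degrees of freedom = 2 − 1 = 1; critical value at α = 0.01 is 6.635.
Since 0.436 < 6.635, we fail to reject the null hypothesis — the data are consistent with the 15:1 ratio.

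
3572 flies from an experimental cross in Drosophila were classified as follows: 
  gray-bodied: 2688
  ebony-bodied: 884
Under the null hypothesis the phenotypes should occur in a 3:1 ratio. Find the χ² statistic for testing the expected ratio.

Expected counts for N = 3572 under a 3:1 ratio (total parts = 4):
  gray-bodied: 3572 × 3/4 = 2679
  ebony-bodied: 3572 × 1/4 = 893
χ² = Σ (O − E)² / E
  gray-bodied: (2688 − 2679)² / 2679 = 0.0302
  ebony-bodied: (884 − 893)² / 893 = 0.0907
χ² = 0.0302 + 0.0907 = 0.1209 ≈ 0.121

0.121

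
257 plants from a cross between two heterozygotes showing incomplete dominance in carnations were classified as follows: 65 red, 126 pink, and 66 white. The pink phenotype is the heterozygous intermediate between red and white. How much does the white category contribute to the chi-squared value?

With incomplete dominance, a heterozygote × heterozygote cross gives a 1:2:1 phenotypic ratio.
The 1:2:1 ratio has 4 parts, so with N = 257 the expected counts are:
  red: 257 × 1/4 = 64.25
  pink: 257 × 2/4 = 128.5
  white: 257 × 1/4 = 64.25
Contribution of white: (66 − 64.25)² / 64.25 = 0.0477

0.048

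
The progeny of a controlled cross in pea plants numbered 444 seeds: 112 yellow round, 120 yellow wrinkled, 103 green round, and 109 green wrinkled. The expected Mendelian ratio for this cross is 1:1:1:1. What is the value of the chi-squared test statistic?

1.351

Expected counts for N = 444 under a 1:1:1:1 ratio (total parts = 4):
  yellow round: 444 × 1/4 = 111
  yellow wrinkled: 444 × 1/4 = 111
  green round: 444 × 1/4 = 111
  green wrinkled: 444 × 1/4 = 111
χ² = Σ (O − E)² / E
  yellow round: (112 − 111)² / 111 = 0.0090
  yellow wrinkled: (120 − 111)² / 111 = 0.7297
  green round: (103 − 111)² / 111 = 0.5766
  green wrinkled: (109 − 111)² / 111 = 0.0360
χ² = 0.0090 + 0.7297 + 0.5766 + 0.0360 = 1.3513 ≈ 1.351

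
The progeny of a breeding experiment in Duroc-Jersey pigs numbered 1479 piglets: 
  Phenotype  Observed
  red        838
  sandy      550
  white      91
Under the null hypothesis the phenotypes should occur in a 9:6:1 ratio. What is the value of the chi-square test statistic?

Under the 9:6:1 hypothesis (Σ ratio = 16, N = 1479):
  red: 1479 × 9/16 = 831.9375
  sandy: 1479 × 6/16 = 554.625
  white: 1479 × 1/16 = 92.4375
χ² = Σ (O − E)² / E
  red: (838 − 831.9375)² / 831.9375 = 0.0442
  sandy: (550 − 554.625)² / 554.625 = 0.0386
  white: (91 − 92.4375)² / 92.4375 = 0.0224
χ² = 0.0442 + 0.0386 + 0.0224 = 0.1052 ≈ 0.105

0.105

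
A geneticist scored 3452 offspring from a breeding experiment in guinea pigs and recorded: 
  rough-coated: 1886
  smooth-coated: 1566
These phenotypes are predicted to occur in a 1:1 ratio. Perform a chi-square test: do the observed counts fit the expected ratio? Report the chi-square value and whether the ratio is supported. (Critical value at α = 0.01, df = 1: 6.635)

Under the 1:1 hypothesis (Σ ratio = 2, N = 3452):
  rough-coated: 3452 × 1/2 = 1726
  smooth-coated: 3452 × 1/2 = 1726
χ² = Σ (O − E)² / E
  rough-coated: (1886 − 1726)² / 1726 = 14.8320
  smooth-coated: (1566 − 1726)² / 1726 = 14.8320
χ² = 14.8320 + 14.8320 = 29.664
Degrees of freedom = 2 − 1 = 1; critical value at α = 0.01 is 6.635.
Since 29.664 > 6.635, we reject the null hypothesis — the data do not fit the 1:1 ratio.

29.664; not consistent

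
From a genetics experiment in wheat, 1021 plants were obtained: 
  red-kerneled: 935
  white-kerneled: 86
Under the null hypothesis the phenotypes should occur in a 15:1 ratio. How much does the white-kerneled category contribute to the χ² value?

The 15:1 ratio has 16 parts, so with N = 1021 the expected counts are:
  red-kerneled: 1021 × 15/16 = 957.1875
  white-kerneled: 1021 × 1/16 = 63.8125
Contribution of white-kerneled: (86 − 63.8125)² / 63.8125 = 7.7146

7.715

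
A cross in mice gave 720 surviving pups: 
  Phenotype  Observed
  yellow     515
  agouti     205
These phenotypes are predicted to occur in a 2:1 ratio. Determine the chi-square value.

7.656

Under the 2:1 hypothesis (Σ ratio = 3, N = 720):
  yellow: 720 × 2/3 = 480
  agouti: 720 × 1/3 = 240
χ² = Σ (O − E)² / E
  yellow: (515 − 480)² / 480 = 2.5521
  agouti: (205 − 240)² / 240 = 5.1042
χ² = 2.5521 + 5.1042 = 7.6563 ≈ 7.656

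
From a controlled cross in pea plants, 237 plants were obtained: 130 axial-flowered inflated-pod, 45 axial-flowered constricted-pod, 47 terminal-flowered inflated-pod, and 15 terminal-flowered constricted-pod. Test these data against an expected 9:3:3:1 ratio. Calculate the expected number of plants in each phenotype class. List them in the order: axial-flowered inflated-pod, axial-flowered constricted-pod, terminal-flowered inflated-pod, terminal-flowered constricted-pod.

133.3125, 44.4375, 44.4375, 14.8125

The 9:3:3:1 ratio has 16 parts, so with N = 237 the expected counts are:
  axial-flowered inflated-pod: 237 × 9/16 = 133.3125
  axial-flowered constricted-pod: 237 × 3/16 = 44.4375
  terminal-flowered inflated-pod: 237 × 3/16 = 44.4375
  terminal-flowered constricted-pod: 237 × 1/16 = 14.8125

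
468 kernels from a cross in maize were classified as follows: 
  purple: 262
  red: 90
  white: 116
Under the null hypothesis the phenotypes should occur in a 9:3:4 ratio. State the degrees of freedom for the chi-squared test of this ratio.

2

A goodness-of-fit test with 3 phenotype classes has df = 3 − 1 = 2.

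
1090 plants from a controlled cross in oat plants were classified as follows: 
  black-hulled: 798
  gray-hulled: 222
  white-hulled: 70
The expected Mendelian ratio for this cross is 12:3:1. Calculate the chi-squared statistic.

2.037

Expected counts for N = 1090 under a 12:3:1 ratio (total parts = 16):
  black-hulled: 1090 × 12/16 = 817.5
  gray-hulled: 1090 × 3/16 = 204.375
  white-hulled: 1090 × 1/16 = 68.125
χ² = Σ (O − E)² / E
  black-hulled: (798 − 817.5)² / 817.5 = 0.4651
  gray-hulled: (222 − 204.375)² / 204.375 = 1.5200
  white-hulled: (70 − 68.125)² / 68.125 = 0.0516
χ² = 0.4651 + 1.5200 + 0.0516 = 2.0367 ≈ 2.037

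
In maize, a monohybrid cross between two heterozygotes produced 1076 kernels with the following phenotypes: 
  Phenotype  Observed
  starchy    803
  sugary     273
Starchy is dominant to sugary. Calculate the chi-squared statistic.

For a monohybrid cross between heterozygotes with complete dominance, the expected phenotypic ratio is 3:1.
Under the 3:1 hypothesis (Σ ratio = 4, N = 1076):
  starchy: 1076 × 3/4 = 807
  sugary: 1076 × 1/4 = 269
χ² = Σ (O − E)² / E
  starchy: (803 − 807)² / 807 = 0.0198
  sugary: (273 − 269)² / 269 = 0.0595
χ² = 0.0198 + 0.0595 = 0.0793 ≈ 0.079

0.079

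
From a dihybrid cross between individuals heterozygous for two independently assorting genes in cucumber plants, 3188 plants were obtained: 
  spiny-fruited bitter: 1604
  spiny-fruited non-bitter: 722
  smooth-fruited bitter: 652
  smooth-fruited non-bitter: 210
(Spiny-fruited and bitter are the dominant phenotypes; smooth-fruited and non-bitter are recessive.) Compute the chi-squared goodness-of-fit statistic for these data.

51.303

A dihybrid F₂ with independent assortment and complete dominance at both loci gives a 9:3:3:1 phenotypic ratio.
Under the 9:3:3:1 hypothesis (Σ ratio = 16, N = 3188):
  spiny-fruited bitter: 3188 × 9/16 = 1793.25
  spiny-fruited non-bitter: 3188 × 3/16 = 597.75
  smooth-fruited bitter: 3188 × 3/16 = 597.75
  smooth-fruited non-bitter: 3188 × 1/16 = 199.25
χ² = Σ (O − E)² / E
  spiny-fruited bitter: (1604 − 1793.25)² / 1793.25 = 19.9724
  spiny-fruited non-bitter: (722 − 597.75)² / 597.75 = 25.8270
  smooth-fruited bitter: (652 − 597.75)² / 597.75 = 4.9236
  smooth-fruited non-bitter: (210 − 199.25)² / 199.25 = 0.5800
χ² = 19.9724 + 25.8270 + 4.9236 + 0.5800 = 51.303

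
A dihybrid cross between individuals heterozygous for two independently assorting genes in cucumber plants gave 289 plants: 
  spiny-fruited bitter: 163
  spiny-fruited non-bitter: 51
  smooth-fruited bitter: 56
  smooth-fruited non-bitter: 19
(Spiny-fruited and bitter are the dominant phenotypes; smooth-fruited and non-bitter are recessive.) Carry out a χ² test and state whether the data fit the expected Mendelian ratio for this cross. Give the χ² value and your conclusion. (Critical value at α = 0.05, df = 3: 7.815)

A dihybrid F₂ with independent assortment and complete dominance at both loci gives a 9:3:3:1 phenotypic ratio.
Total ratio parts = 16. Expected numbers out of 289:
  spiny-fruited bitter: 289 × 9/16 = 162.5625
  spiny-fruited non-bitter: 289 × 3/16 = 54.1875
  smooth-fruited bitter: 289 × 3/16 = 54.1875
  smooth-fruited non-bitter: 289 × 1/16 = 18.0625
χ² = Σ (O − E)² / E
  spiny-fruited bitter: (163 − 162.5625)² / 162.5625 = 0.0012
  spiny-fruited non-bitter: (51 − 54.1875)² / 54.1875 = 0.1875
  smooth-fruited bitter: (56 − 54.1875)² / 54.1875 = 0.0606
  smooth-fruited non-bitter: (19 − 18.0625)² / 18.0625 = 0.0487
χ² = 0.0012 + 0.1875 + 0.0606 + 0.0487 = 0.298
Degrees of freedom = 4 − 1 = 3; critical value at α = 0.05 is 7.815.
Since 0.298 < 7.815, we fail to reject the null hypothesis — the data are consistent with the 9:3:3:1 ratio.

0.298; consistent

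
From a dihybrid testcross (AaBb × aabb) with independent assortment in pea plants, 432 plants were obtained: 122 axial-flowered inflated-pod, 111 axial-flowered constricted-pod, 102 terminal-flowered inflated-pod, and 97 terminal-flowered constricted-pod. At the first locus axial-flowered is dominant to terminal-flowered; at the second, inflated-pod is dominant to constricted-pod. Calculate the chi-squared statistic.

3.352

A dihybrid testcross with independent assortment gives a 1:1:1:1 ratio.
The 1:1:1:1 ratio has 4 parts, so with N = 432 the expected counts are:
  axial-flowered inflated-pod: 432 × 1/4 = 108
  axial-flowered constricted-pod: 432 × 1/4 = 108
  terminal-flowered inflated-pod: 432 × 1/4 = 108
  terminal-flowered constricted-pod: 432 × 1/4 = 108
χ² = Σ (O − E)² / E
  axial-flowered inflated-pod: (122 − 108)² / 108 = 1.8148
  axial-flowered constricted-pod: (111 − 108)² / 108 = 0.0833
  terminal-flowered inflated-pod: (102 − 108)² / 108 = 0.3333
  terminal-flowered constricted-pod: (97 − 108)² / 108 = 1.1204
χ² = 1.8148 + 0.0833 + 0.3333 + 1.1204 = 3.3518 ≈ 3.352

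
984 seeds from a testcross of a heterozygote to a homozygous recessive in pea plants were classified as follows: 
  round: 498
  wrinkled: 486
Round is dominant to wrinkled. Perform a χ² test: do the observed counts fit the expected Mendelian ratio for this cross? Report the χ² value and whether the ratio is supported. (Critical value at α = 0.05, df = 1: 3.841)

A testcross of a heterozygote (Aa × aa) gives a 1:1 phenotypic ratio.
The 1:1 ratio has 2 parts, so with N = 984 the expected counts are:
  round: 984 × 1/2 = 492
  wrinkled: 984 × 1/2 = 492
χ² = Σ (O − E)² / E
  round: (498 − 492)² / 492 = 0.0732
  wrinkled: (486 − 492)² / 492 = 0.0732
χ² = 0.0732 + 0.0732 = 0.1464 ≈ 0.146
Degrees of freedom = 2 − 1 = 1; critical value at α = 0.05 is 3.841.
Since 0.146 < 3.841, we fail to reject the null hypothesis — the data are consistent with the 1:1 ratio.

0.146; consistent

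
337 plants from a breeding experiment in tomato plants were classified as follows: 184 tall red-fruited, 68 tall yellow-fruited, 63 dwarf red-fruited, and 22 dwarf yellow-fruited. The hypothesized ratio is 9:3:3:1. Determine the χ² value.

0.572

The 9:3:3:1 ratio has 16 parts, so with N = 337 the expected counts are:
  tall red-fruited: 337 × 9/16 = 189.5625
  tall yellow-fruited: 337 × 3/16 = 63.1875
  dwarf red-fruited: 337 × 3/16 = 63.1875
  dwarf yellow-fruited: 337 × 1/16 = 21.0625
χ² = Σ (O − E)² / E
  tall red-fruited: (184 − 189.5625)² / 189.5625 = 0.1632
  tall yellow-fruited: (68 − 63.1875)² / 63.1875 = 0.3665
  dwarf red-fruited: (63 − 63.1875)² / 63.1875 = 0.0006
  dwarf yellow-fruited: (22 − 21.0625)² / 21.0625 = 0.0417
χ² = 0.1632 + 0.3665 + 0.0006 + 0.0417 = 0.572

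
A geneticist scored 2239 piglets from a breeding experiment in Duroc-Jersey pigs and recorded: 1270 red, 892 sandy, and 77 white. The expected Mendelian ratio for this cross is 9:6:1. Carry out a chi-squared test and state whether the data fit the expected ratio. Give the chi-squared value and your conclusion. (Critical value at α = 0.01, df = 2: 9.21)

31.662; not consistent

The 9:6:1 ratio has 16 parts, so with N = 2239 the expected counts are:
  red: 2239 × 9/16 = 1259.4375
  sandy: 2239 × 6/16 = 839.625
  white: 2239 × 1/16 = 139.9375
χ² = Σ (O − E)² / E
  red: (1270 − 1259.4375)² / 1259.4375 = 0.0886
  sandy: (892 − 839.625)² / 839.625 = 3.2671
  white: (77 − 139.9375)² / 139.9375 = 28.3064
χ² = 0.0886 + 3.2671 + 28.3064 = 31.6621 ≈ 31.662
Degrees of freedom = 3 − 1 = 2; critical value at α = 0.01 is 9.21.
Since 31.662 > 9.21, we reject the null hypothesis — the data do not fit the 9:6:1 ratio.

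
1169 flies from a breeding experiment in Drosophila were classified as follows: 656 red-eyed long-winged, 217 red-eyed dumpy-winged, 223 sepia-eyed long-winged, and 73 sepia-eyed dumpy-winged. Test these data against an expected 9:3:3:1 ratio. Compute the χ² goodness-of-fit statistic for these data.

Expected counts for N = 1169 under a 9:3:3:1 ratio (total parts = 16):
  red-eyed long-winged: 1169 × 9/16 = 657.5625
  red-eyed dumpy-winged: 1169 × 3/16 = 219.1875
  sepia-eyed long-winged: 1169 × 3/16 = 219.1875
  sepia-eyed dumpy-winged: 1169 × 1/16 = 73.0625
χ² = Σ (O − E)² / E
  red-eyed long-winged: (656 − 657.5625)² / 657.5625 = 0.0037
  red-eyed dumpy-winged: (217 − 219.1875)² / 219.1875 = 0.0218
  sepia-eyed long-winged: (223 − 219.1875)² / 219.1875 = 0.0663
  sepia-eyed dumpy-winged: (73 − 73.0625)² / 73.0625 = 0.0001
χ² = 0.0037 + 0.0218 + 0.0663 + 0.0001 = 0.0919 ≈ 0.092

0.092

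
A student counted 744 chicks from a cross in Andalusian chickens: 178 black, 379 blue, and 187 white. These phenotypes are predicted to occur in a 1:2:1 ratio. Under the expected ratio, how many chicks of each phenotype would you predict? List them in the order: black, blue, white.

The 1:2:1 ratio has 4 parts, so with N = 744 the expected counts are:
  black: 744 × 1/4 = 186
  blue: 744 × 2/4 = 372
  white: 744 × 1/4 = 186

186, 372, 186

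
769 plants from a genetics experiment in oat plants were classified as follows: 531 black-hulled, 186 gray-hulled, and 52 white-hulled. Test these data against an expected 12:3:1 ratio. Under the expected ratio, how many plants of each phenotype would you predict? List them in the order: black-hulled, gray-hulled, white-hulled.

Expected counts for N = 769 under a 12:3:1 ratio (total parts = 16):
  black-hulled: 769 × 12/16 = 576.75
  gray-hulled: 769 × 3/16 = 144.1875
  white-hulled: 769 × 1/16 = 48.0625

576.75, 144.1875, 48.0625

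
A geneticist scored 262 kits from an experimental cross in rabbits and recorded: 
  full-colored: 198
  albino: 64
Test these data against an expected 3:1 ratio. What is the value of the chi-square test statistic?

0.046

Under the 3:1 hypothesis (Σ ratio = 4, N = 262):
  full-colored: 262 × 3/4 = 196.5
  albino: 262 × 1/4 = 65.5
χ² = Σ (O − E)² / E
  full-colored: (198 − 196.5)² / 196.5 = 0.0115
  albino: (64 − 65.5)² / 65.5 = 0.0344
χ² = 0.0115 + 0.0344 = 0.0459 ≈ 0.046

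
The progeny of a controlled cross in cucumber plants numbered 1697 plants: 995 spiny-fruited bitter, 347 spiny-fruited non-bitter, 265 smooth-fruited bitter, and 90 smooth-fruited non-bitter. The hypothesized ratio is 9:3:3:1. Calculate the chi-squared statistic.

The 9:3:3:1 ratio has 16 parts, so with N = 1697 the expected counts are:
  spiny-fruited bitter: 1697 × 9/16 = 954.5625
  spiny-fruited non-bitter: 1697 × 3/16 = 318.1875
  smooth-fruited bitter: 1697 × 3/16 = 318.1875
  smooth-fruited non-bitter: 1697 × 1/16 = 106.0625
χ² = Σ (O − E)² / E
  spiny-fruited bitter: (995 − 954.5625)² / 954.5625 = 1.7130
  spiny-fruited non-bitter: (347 − 318.1875)² / 318.1875 = 2.6090
  smooth-fruited bitter: (265 − 318.1875)² / 318.1875 = 8.8907
  smooth-fruited non-bitter: (90 − 106.0625)² / 106.0625 = 2.4326
χ² = 1.7130 + 2.6090 + 8.8907 + 2.4326 = 15.6453 ≈ 15.645

15.645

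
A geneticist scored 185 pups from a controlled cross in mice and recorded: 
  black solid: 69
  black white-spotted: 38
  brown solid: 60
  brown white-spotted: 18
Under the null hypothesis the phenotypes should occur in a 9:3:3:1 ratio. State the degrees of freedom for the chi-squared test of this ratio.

3

A goodness-of-fit test with 4 phenotype classes has df = 4 − 1 = 3.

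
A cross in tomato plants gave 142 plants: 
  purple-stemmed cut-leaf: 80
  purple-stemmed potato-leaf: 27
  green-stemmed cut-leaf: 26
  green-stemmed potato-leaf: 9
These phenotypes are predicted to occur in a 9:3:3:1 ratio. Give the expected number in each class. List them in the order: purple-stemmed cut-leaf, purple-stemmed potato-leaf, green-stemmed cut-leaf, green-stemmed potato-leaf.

Expected counts for N = 142 under a 9:3:3:1 ratio (total parts = 16):
  purple-stemmed cut-leaf: 142 × 9/16 = 79.875
  purple-stemmed potato-leaf: 142 × 3/16 = 26.625
  green-stemmed cut-leaf: 142 × 3/16 = 26.625
  green-stemmed potato-leaf: 142 × 1/16 = 8.875

79.875, 26.625, 26.625, 8.875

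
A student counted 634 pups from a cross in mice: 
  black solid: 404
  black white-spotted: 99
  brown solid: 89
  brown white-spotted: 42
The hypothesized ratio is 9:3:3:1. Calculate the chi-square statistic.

Total ratio parts = 16. Expected numbers out of 634:
  black solid: 634 × 9/16 = 356.625
  black white-spotted: 634 × 3/16 = 118.875
  brown solid: 634 × 3/16 = 118.875
  brown white-spotted: 634 × 1/16 = 39.625
χ² = Σ (O − E)² / E
  black solid: (404 − 356.625)² / 356.625 = 6.2934
  black white-spotted: (99 − 118.875)² / 118.875 = 3.3229
  brown solid: (89 − 118.875)² / 118.875 = 7.5080
  brown white-spotted: (42 − 39.625)² / 39.625 = 0.1424
χ² = 6.2934 + 3.3229 + 7.5080 + 0.1424 = 17.2667 ≈ 17.267

17.267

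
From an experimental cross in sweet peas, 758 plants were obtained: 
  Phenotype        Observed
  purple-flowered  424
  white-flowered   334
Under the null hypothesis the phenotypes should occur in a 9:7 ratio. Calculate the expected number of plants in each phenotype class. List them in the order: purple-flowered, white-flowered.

Total ratio parts = 16. Expected numbers out of 758:
  purple-flowered: 758 × 9/16 = 426.375
  white-flowered: 758 × 7/16 = 331.625

426.375, 331.625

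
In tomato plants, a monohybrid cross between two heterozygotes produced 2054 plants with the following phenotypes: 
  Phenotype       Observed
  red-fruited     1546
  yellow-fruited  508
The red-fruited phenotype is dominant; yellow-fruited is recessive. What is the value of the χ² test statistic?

0.079

For a monohybrid cross between heterozygotes with complete dominance, the expected phenotypic ratio is 3:1.
Expected counts for N = 2054 under a 3:1 ratio (total parts = 4):
  red-fruited: 2054 × 3/4 = 1540.5
  yellow-fruited: 2054 × 1/4 = 513.5
χ² = Σ (O − E)² / E
  red-fruited: (1546 − 1540.5)² / 1540.5 = 0.0196
  yellow-fruited: (508 − 513.5)² / 513.5 = 0.0589
χ² = 0.0196 + 0.0589 = 0.0785 ≈ 0.079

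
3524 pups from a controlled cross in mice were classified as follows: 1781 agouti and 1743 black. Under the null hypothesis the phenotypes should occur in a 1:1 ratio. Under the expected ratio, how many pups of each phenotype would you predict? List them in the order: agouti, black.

1762, 1762

Total ratio parts = 2. Expected numbers out of 3524:
  agouti: 3524 × 1/2 = 1762
  black: 3524 × 1/2 = 1762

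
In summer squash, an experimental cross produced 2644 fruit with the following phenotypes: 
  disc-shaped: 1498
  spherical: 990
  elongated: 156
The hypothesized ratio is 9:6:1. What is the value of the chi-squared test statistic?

Under the 9:6:1 hypothesis (Σ ratio = 16, N = 2644):
  disc-shaped: 2644 × 9/16 = 1487.25
  spherical: 2644 × 6/16 = 991.5
  elongated: 2644 × 1/16 = 165.25
χ² = Σ (O − E)² / E
  disc-shaped: (1498 − 1487.25)² / 1487.25 = 0.0777
  spherical: (990 − 991.5)² / 991.5 = 0.0023
  elongated: (156 − 165.25)² / 165.25 = 0.5178
χ² = 0.0777 + 0.0023 + 0.5178 = 0.5978 ≈ 0.598

0.598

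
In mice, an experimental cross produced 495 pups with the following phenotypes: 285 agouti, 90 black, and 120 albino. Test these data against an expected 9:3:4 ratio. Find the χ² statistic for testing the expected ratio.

The 9:3:4 ratio has 16 parts, so with N = 495 the expected counts are:
  agouti: 495 × 9/16 = 278.4375
  black: 495 × 3/16 = 92.8125
  albino: 495 × 4/16 = 123.75
χ² = Σ (O − E)² / E
  agouti: (285 − 278.4375)² / 278.4375 = 0.1547
  black: (90 − 92.8125)² / 92.8125 = 0.0852
  albino: (120 − 123.75)² / 123.75 = 0.1136
χ² = 0.1547 + 0.0852 + 0.1136 = 0.3535 ≈ 0.354

0.354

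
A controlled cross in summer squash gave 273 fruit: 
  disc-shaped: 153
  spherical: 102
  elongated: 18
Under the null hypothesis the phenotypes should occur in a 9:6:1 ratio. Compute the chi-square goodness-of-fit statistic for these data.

Total ratio parts = 16. Expected numbers out of 273:
  disc-shaped: 273 × 9/16 = 153.5625
  spherical: 273 × 6/16 = 102.375
  elongated: 273 × 1/16 = 17.0625
χ² = Σ (O − E)² / E
  disc-shaped: (153 − 153.5625)² / 153.5625 = 0.0021
  spherical: (102 − 102.375)² / 102.375 = 0.0014
  elongated: (18 − 17.0625)² / 17.0625 = 0.0515
χ² = 0.0021 + 0.0014 + 0.0515 = 0.055

0.055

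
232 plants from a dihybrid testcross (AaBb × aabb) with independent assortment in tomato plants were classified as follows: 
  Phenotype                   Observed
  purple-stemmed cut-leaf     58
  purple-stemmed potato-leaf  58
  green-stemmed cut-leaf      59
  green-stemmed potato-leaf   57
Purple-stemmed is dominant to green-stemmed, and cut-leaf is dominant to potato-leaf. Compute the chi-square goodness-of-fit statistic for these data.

0.034

A dihybrid testcross with independent assortment gives a 1:1:1:1 ratio.
The 1:1:1:1 ratio has 4 parts, so with N = 232 the expected counts are:
  purple-stemmed cut-leaf: 232 × 1/4 = 58
  purple-stemmed potato-leaf: 232 × 1/4 = 58
  green-stemmed cut-leaf: 232 × 1/4 = 58
  green-stemmed potato-leaf: 232 × 1/4 = 58
χ² = Σ (O − E)² / E
  purple-stemmed cut-leaf: (58 − 58)² / 58 = 0.0000
  purple-stemmed potato-leaf: (58 − 58)² / 58 = 0.0000
  green-stemmed cut-leaf: (59 − 58)² / 58 = 0.0172
  green-stemmed potato-leaf: (57 − 58)² / 58 = 0.0172
χ² = 0.0000 + 0.0000 + 0.0172 + 0.0172 = 0.0344 ≈ 0.034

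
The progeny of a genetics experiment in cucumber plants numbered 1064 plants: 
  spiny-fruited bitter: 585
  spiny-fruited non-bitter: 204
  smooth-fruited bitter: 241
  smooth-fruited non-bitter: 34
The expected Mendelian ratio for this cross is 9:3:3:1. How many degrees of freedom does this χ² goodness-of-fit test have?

3

A goodness-of-fit test with 4 phenotype classes has df = 4 − 1 = 3.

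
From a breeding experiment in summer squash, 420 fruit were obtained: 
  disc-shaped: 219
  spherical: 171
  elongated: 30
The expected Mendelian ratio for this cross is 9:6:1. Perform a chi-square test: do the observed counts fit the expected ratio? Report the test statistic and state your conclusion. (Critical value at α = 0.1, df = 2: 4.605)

The 9:6:1 ratio has 16 parts, so with N = 420 the expected counts are:
  disc-shaped: 420 × 9/16 = 236.25
  spherical: 420 × 6/16 = 157.5
  elongated: 420 × 1/16 = 26.25
χ² = Σ (O − E)² / E
  disc-shaped: (219 − 236.25)² / 236.25 = 1.2595
  spherical: (171 − 157.5)² / 157.5 = 1.1571
  elongated: (30 − 26.25)² / 26.25 = 0.5357
χ² = 1.2595 + 1.1571 + 0.5357 = 2.9523 ≈ 2.952
Degrees of freedom = 3 − 1 = 2; critical value at α = 0.1 is 4.605.
Since 2.952 < 4.605, we fail to reject the null hypothesis — the data are consistent with the 9:6:1 ratio.

2.952; consistent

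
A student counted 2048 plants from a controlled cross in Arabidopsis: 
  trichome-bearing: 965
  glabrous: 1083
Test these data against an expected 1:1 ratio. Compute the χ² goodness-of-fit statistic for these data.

6.799

The 1:1 ratio has 2 parts, so with N = 2048 the expected counts are:
  trichome-bearing: 2048 × 1/2 = 1024
  glabrous: 2048 × 1/2 = 1024
χ² = Σ (O − E)² / E
  trichome-bearing: (965 − 1024)² / 1024 = 3.3994
  glabrous: (1083 − 1024)² / 1024 = 3.3994
χ² = 3.3994 + 3.3994 = 6.7988 ≈ 6.799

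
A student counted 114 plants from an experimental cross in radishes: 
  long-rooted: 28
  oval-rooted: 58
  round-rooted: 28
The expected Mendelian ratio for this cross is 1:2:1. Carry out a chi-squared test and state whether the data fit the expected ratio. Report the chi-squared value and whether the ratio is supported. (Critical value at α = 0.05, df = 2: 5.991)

Total ratio parts = 4. Expected numbers out of 114:
  long-rooted: 114 × 1/4 = 28.5
  oval-rooted: 114 × 2/4 = 57
  round-rooted: 114 × 1/4 = 28.5
χ² = Σ (O − E)² / E
  long-rooted: (28 − 28.5)² / 28.5 = 0.0088
  oval-rooted: (58 − 57)² / 57 = 0.0175
  round-rooted: (28 − 28.5)² / 28.5 = 0.0088
χ² = 0.0088 + 0.0175 + 0.0088 = 0.0351 ≈ 0.035
Degrees of freedom = 3 − 1 = 2; critical value at α = 0.05 is 5.991.
Since 0.035 < 5.991, we fail to reject the null hypothesis — the data are consistent with the 1:2:1 ratio.

0.035; consistent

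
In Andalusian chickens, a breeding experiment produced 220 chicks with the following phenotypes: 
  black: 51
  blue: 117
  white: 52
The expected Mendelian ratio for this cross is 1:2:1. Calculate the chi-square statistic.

Under the 1:2:1 hypothesis (Σ ratio = 4, N = 220):
  black: 220 × 1/4 = 55
  blue: 220 × 2/4 = 110
  white: 220 × 1/4 = 55
χ² = Σ (O − E)² / E
  black: (51 − 55)² / 55 = 0.2909
  blue: (117 − 110)² / 110 = 0.4455
  white: (52 − 55)² / 55 = 0.1636
χ² = 0.2909 + 0.4455 + 0.1636 = 0.900

0.900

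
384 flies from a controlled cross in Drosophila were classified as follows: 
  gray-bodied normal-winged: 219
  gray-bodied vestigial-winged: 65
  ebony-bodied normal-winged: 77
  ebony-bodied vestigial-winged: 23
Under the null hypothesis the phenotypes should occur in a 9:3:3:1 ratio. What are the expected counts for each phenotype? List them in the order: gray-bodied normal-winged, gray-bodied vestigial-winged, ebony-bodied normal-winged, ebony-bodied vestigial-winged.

Total ratio parts = 16. Expected numbers out of 384:
  gray-bodied normal-winged: 384 × 9/16 = 216
  gray-bodied vestigial-winged: 384 × 3/16 = 72
  ebony-bodied normal-winged: 384 × 3/16 = 72
  ebony-bodied vestigial-winged: 384 × 1/16 = 24

216, 72, 72, 24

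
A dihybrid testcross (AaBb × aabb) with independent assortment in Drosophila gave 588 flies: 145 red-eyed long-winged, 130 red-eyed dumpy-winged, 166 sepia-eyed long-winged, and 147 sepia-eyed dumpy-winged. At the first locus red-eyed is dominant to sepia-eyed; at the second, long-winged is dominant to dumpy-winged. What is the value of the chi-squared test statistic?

4.449

A dihybrid testcross with independent assortment gives a 1:1:1:1 ratio.
Total ratio parts = 4. Expected numbers out of 588:
  red-eyed long-winged: 588 × 1/4 = 147
  red-eyed dumpy-winged: 588 × 1/4 = 147
  sepia-eyed long-winged: 588 × 1/4 = 147
  sepia-eyed dumpy-winged: 588 × 1/4 = 147
χ² = Σ (O − E)² / E
  red-eyed long-winged: (145 − 147)² / 147 = 0.0272
  red-eyed dumpy-winged: (130 − 147)² / 147 = 1.9660
  sepia-eyed long-winged: (166 − 147)² / 147 = 2.4558
  sepia-eyed dumpy-winged: (147 − 147)² / 147 = 0.0000
χ² = 0.0272 + 1.9660 + 2.4558 + 0.0000 = 4.449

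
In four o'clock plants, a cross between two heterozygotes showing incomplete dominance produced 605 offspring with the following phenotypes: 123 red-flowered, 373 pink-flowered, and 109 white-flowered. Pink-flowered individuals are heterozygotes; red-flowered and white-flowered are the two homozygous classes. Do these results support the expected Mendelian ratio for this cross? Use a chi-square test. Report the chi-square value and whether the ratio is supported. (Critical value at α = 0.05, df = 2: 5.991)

With incomplete dominance, a heterozygote × heterozygote cross gives a 1:2:1 phenotypic ratio.
The 1:2:1 ratio has 4 parts, so with N = 605 the expected counts are:
  red-flowered: 605 × 1/4 = 151.25
  pink-flowered: 605 × 2/4 = 302.5
  white-flowered: 605 × 1/4 = 151.25
χ² = Σ (O − E)² / E
  red-flowered: (123 − 151.25)² / 151.25 = 5.2764
  pink-flowered: (373 − 302.5)² / 302.5 = 16.4306
  white-flowered: (109 − 151.25)² / 151.25 = 11.8021
χ² = 5.2764 + 16.4306 + 11.8021 = 33.5091 ≈ 33.509
Degrees of freedom = 3 − 1 = 2; critical value at α = 0.05 is 5.991.
Since 33.509 > 5.991, we reject the null hypothesis — the data do not fit the 1:2:1 ratio.

33.509; not consistent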